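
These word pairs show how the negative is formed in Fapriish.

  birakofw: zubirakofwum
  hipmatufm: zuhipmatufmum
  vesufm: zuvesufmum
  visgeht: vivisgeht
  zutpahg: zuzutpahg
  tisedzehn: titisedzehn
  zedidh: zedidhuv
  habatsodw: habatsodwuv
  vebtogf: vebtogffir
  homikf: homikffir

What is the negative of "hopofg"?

zuhopofgum

birakofw and habatsodw both end in -w yet inflect differently (zubirakofwum, habatsodwuv), so the final letter is not what conditions the rule; the second-to-last letter is.
"hopofg" has second-to-last letter 'f'. The stems whose second-to-last letter is 'f' (birakofw → zubirakofwum, hipmatufm → zuhipmatufmum, vesufm → zuvesufmum) add zu- … -um around the stem.
So hopofg → zuhopofgum.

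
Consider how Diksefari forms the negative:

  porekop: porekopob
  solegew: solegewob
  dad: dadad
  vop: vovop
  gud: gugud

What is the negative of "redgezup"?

porekop and vop both end in -p yet inflect differently (porekopob, vovop), so the final letter is not what conditions the rule; the number of vowels is.
"redgezup" has 3 vowels. The stems with 3 vowels (porekop → porekopob, solegew → solegewob) add -ob.
The other pattern: stems with 1 vowel repeat the first consonant+vowel as a prefix.
So redgezup → redgezupob.

redgezupob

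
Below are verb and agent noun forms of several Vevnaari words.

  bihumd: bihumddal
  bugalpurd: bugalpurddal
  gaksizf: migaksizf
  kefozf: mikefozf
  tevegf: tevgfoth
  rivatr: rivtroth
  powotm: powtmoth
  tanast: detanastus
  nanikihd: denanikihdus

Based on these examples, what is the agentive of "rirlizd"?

mirirlizd

gaksizf and tevegf both end in -f yet inflect differently (migaksizf, tevgfoth), so the final letter is not what conditions the rule; the second-to-last letter is.
"rirlizd" has second-to-last letter 'z'. The stems whose second-to-last letter is 'z' (gaksizf → migaksizf, kefozf → mikefozf) add the prefix mi-.
The other patterns: stems whose second-to-last letter is 'm' or 'r' double the final consonant and add -al; stems whose second-to-last letter is 'g' or 't' delete the last vowel and add -oth; stems whose second-to-last letter is 'h' or 's' add de- … -us around the stem.
So rirlizd → mirirlizd.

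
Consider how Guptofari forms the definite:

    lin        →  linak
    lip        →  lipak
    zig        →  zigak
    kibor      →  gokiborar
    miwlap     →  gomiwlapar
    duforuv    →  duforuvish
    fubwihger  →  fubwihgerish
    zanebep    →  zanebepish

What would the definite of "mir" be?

"mir" has 1 vowel. The stems with 1 vowel (lin → linak, lip → lipak, zig → zigak) add -ak.
The other patterns: stems with 2 vowels add go- … -ar around the stem; stems with 3 vowels add -ish.
So mir → mirak.

mirak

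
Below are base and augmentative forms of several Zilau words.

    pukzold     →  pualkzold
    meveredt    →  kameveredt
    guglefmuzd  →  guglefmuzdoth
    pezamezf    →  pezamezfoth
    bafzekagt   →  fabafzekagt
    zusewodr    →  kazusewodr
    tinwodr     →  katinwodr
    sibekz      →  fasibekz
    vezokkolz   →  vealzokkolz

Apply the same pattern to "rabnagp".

pukzold and guglefmuzd both end in -d yet inflect differently (pualkzold, guglefmuzdoth), so the final letter is not what conditions the rule; the second-to-last letter is.
"rabnagp" has second-to-last letter 'g'. The one such stem in the data (bafzekagt → fabafzekagt) adds the prefix fa-, so the same rule applies.
The other patterns: stems whose second-to-last letter is 'l' insert -al- after the first vowel; stems whose second-to-last letter is 'z' add -oth; stems whose second-to-last letter is 'd' add the prefix ka-.
So rabnagp → farabnagp.

farabnagp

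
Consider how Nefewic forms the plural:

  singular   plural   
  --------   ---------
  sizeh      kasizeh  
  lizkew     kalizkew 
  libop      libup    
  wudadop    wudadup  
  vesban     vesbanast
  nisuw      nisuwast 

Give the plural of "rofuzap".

rofuzapast

"rofuzap" has last vowel 'a'. The one such stem in the data (vesban → vesbanast) adds -ast, so the same rule applies.
The other patterns: stems whose last vowel is 'e' add the prefix ka-; stems whose last vowel is 'o' change the last vowel to 'u'.
So rofuzap → rofuzapast.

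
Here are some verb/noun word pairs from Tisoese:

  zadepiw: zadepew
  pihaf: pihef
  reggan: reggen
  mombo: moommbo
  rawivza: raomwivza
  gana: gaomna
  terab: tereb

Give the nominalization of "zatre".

zaomtre

"zatre" ends in a vowel. The stems ending in a vowel (mombo → moommbo, gana → gaomna, rawivza → raomwivza) insert -om- after the first vowel.
The other pattern: stems ending in a consonant change the last vowel to 'e'.
So zatre → zaomtre.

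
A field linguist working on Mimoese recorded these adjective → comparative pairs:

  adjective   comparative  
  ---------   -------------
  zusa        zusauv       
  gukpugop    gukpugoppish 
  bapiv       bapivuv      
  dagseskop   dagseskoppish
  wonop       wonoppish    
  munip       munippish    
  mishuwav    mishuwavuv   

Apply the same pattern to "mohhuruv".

mohhuruvuv

munip and bapiv both have last vowel 'i' yet inflect differently (munippish, bapivuv), so the last vowel is not what conditions the rule; the final letter is.
"mohhuruv" ends in -v. The stems ending in -v (mishuwav → mishuwavuv, bapiv → bapivuv) add -uv.
The other pattern: stems ending in -p double the final consonant and add -ish.
So mohhuruv → mohhuruvuv.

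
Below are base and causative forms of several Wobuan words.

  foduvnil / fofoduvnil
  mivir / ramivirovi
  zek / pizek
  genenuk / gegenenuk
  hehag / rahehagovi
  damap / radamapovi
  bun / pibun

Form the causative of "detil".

"detil" has 2 vowels. The stems with 2 vowels (mivir → ramivirovi, hehag → rahehagovi, damap → radamapovi) add ra- … -ovi around the stem.
So detil → radetilovi.

radetilovi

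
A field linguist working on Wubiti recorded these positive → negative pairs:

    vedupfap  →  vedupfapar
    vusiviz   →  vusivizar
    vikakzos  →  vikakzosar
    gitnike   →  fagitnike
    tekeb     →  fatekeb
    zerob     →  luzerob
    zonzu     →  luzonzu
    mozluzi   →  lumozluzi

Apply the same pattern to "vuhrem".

"vuhrem" begins with v-. The stems beginning with v- (vedupfap → vedupfapar, vusiviz → vusivizar, vikakzos → vikakzosar) add -ar.
So vuhrem → vuhremar.

vuhremar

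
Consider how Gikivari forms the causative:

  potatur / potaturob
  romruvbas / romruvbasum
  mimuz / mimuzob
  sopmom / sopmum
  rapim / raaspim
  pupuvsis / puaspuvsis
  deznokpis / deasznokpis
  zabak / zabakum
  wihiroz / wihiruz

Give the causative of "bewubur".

romruvbas and deznokpis both end in -s yet inflect differently (romruvbasum, deasznokpis), so the final letter is not what conditions the rule; the last vowel is.
"bewubur" has last vowel 'u'. The stems whose last vowel is 'u' (potatur → potaturob, mimuz → mimuzob) add -ob.
So bewubur → bewuburob.

bewuburob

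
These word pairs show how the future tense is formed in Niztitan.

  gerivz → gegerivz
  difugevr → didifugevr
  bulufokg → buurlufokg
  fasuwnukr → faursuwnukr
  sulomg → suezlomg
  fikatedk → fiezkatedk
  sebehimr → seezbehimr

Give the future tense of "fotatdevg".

fofotatdevg

"fotatdevg" has second-to-last letter 'v'. The stems whose second-to-last letter is 'v' (gerivz → gegerivz, difugevr → didifugevr) repeat the first consonant+vowel as a prefix.
The other patterns: stems whose second-to-last letter is 'k' insert -ur- after the first vowel; stems whose second-to-last letter is 'd' or 'm' insert -ez- after the first vowel.
So fotatdevg → fofotatdevg.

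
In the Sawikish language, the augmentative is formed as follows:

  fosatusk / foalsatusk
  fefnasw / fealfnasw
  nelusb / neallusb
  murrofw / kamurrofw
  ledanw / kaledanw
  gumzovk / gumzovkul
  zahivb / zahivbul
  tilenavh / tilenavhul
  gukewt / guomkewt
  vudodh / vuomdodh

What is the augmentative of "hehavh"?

"hehavh" has second-to-last letter 'v'. The stems whose second-to-last letter is 'v' (gumzovk → gumzovkul, zahivb → zahivbul, tilenavh → tilenavhul) add -ul.
The other patterns: stems whose second-to-last letter is 's' insert -al- after the first vowel; stems whose second-to-last letter is 'f' or 'n' add the prefix ka-; stems whose second-to-last letter is 'd' or 'w' insert -om- after the first vowel.
So hehavh → hehavhul.

hehavhul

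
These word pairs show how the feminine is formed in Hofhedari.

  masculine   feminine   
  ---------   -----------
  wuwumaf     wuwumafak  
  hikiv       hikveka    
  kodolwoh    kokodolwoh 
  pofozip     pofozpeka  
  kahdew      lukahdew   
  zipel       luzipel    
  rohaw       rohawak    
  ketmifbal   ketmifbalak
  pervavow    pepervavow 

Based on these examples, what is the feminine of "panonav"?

panonavak

rohaw and kahdew both end in -w yet inflect differently (rohawak, lukahdew), so the final letter is not what conditions the rule; the last vowel is.
"panonav" has last vowel 'a'. The stems whose last vowel is 'a' (wuwumaf → wuwumafak, ketmifbal → ketmifbalak, rohaw → rohawak) add -ak.
So panonav → panonavak.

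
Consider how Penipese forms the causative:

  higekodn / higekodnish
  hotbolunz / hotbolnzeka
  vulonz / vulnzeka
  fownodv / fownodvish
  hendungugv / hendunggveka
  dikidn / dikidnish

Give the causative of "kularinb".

kularnbeka

fownodv and hendungugv both end in -v yet inflect differently (fownodvish, hendunggveka), so the final letter is not what conditions the rule; the second-to-last letter is.
"kularinb" has second-to-last letter 'n'. The stems whose second-to-last letter is 'n' (vulonz → vulnzeka, hotbolunz → hotbolnzeka) delete the last vowel and add -eka.
The other pattern: stems whose second-to-last letter is 'd' add -ish.
So kularinb → kularnbeka.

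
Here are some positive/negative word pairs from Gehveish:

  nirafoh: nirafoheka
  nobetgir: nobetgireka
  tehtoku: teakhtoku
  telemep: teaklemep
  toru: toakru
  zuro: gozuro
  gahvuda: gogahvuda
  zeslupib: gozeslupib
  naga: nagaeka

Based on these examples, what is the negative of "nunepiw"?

naga and gahvuda both end in -a yet inflect differently (nagaeka, gogahvuda), so the final letter is not what conditions the rule; the first letter is.
"nunepiw" begins with n-. The stems beginning with n- (nobetgir → nobetgireka, nirafoh → nirafoheka, naga → nagaeka) add -eka.
So nunepiw → nunepiweka.

nunepiweka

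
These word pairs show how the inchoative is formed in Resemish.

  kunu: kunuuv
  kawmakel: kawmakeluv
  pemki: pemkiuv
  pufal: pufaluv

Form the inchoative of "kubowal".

Every pair shown (kunu → kunuuv, kawmakel → kawmakeluv, pemki → pemkiuv, …) follows the same rule: add -uv.
So kubowal → kubowaluv.

kubowaluv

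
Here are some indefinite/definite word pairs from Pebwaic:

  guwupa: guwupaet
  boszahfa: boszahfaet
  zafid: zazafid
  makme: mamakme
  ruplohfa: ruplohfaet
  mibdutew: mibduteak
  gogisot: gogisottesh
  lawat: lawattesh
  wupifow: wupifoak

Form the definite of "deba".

debaet

ruplohfa and lawat both have last vowel 'a' yet inflect differently (ruplohfaet, lawattesh), so the last vowel is not what conditions the rule; the final letter is.
"deba" ends in -a. The stems ending in -a (ruplohfa → ruplohfaet, guwupa → guwupaet, boszahfa → boszahfaet) add -et.
The other patterns: stems ending in -w drop the final letter and add -ak; stems ending in -t double the final consonant and add -esh; stems ending in -d or -e repeat the first consonant+vowel as a prefix.
So deba → debaet.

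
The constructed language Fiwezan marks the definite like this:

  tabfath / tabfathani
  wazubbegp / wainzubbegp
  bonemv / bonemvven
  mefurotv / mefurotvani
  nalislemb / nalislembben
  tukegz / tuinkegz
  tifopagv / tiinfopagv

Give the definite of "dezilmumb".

dezilmumbben

tifopagv and mefurotv both end in -v yet inflect differently (tiinfopagv, mefurotvani), so the final letter is not what conditions the rule; the second-to-last letter is.
"dezilmumb" has second-to-last letter 'm'. The stems whose second-to-last letter is 'm' (bonemv → bonemvven, nalislemb → nalislembben) double the final consonant and add -en.
The other patterns: stems whose second-to-last letter is 'g' insert -in- after the first vowel; stems whose second-to-last letter is 't' add -ani.
So dezilmumb → dezilmumbben.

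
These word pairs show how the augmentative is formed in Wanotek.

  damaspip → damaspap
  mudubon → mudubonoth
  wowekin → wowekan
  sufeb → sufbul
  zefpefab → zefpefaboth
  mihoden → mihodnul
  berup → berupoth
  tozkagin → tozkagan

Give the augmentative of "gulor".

guloroth

tozkagin and mihoden both end in -n yet inflect differently (tozkagan, mihodnul), so the final letter is not what conditions the rule; the last vowel is.
"gulor" has last vowel 'o'. The one such stem in the data (mudubon → mudubonoth) adds -oth, so the same rule applies.
So gulor → guloroth.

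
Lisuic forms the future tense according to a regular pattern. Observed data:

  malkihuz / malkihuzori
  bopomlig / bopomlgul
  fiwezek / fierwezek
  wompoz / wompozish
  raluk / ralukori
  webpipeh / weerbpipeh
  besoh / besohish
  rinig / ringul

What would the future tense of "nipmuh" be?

nipmuhori

"nipmuh" has last vowel 'u'. The stems whose last vowel is 'u' (malkihuz → malkihuzori, raluk → ralukori) add -ori.
The other patterns: stems whose last vowel is 'o' add -ish; stems whose last vowel is 'i' delete the last vowel and add -ul; stems whose last vowel is 'e' insert -er- after the first vowel.
So nipmuh → nipmuhori.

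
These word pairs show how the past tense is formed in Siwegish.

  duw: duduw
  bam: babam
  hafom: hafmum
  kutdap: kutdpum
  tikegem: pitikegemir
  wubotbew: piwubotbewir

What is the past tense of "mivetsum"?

bam and hafom both end in -m yet inflect differently (babam, hafmum), so the final letter is not what conditions the rule; the number of vowels is.
"mivetsum" has 3 vowels. The stems with 3 vowels (tikegem → pitikegemir, wubotbew → piwubotbewir) add pi- … -ir around the stem.
The other patterns: stems with 1 vowel repeat the first consonant+vowel as a prefix; stems with 2 vowels delete the last vowel and add -um.
So mivetsum → pimivetsumir.

pimivetsumir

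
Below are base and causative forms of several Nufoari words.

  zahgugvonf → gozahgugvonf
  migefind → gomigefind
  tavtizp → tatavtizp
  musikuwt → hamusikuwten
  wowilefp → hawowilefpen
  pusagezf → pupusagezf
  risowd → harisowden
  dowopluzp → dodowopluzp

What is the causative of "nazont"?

gonazont

zahgugvonf and pusagezf both end in -f yet inflect differently (gozahgugvonf, pupusagezf), so the final letter is not what conditions the rule; the second-to-last letter is.
"nazont" has second-to-last letter 'n'. The stems whose second-to-last letter is 'n' (migefind → gomigefind, zahgugvonf → gozahgugvonf) add the prefix go-.
The other patterns: stems whose second-to-last letter is 'z' repeat the first consonant+vowel as a prefix; stems whose second-to-last letter is 'f' or 'w' add ha- … -en around the stem.
So nazont → gonazont.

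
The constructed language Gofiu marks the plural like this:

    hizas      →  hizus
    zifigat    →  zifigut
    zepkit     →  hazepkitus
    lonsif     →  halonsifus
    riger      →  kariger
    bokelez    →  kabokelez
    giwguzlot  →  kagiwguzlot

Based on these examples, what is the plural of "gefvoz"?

kagefvoz

zifigat and zepkit both end in -t yet inflect differently (zifigut, hazepkitus), so the final letter is not what conditions the rule; the last vowel is.
"gefvoz" has last vowel 'o'. The one such stem in the data (giwguzlot → kagiwguzlot) adds the prefix ka-, so the same rule applies.
So gefvoz → kagefvoz.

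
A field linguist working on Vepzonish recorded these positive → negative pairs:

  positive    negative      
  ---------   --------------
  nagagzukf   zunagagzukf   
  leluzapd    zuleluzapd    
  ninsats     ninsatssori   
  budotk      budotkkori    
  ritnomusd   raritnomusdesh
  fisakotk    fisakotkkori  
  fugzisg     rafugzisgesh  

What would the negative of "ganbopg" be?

zuganbopg

ritnomusd and leluzapd both end in -d yet inflect differently (raritnomusdesh, zuleluzapd), so the final letter is not what conditions the rule; the second-to-last letter is.
"ganbopg" has second-to-last letter 'p'. The one such stem in the data (leluzapd → zuleluzapd) adds the prefix zu-, so the same rule applies.
So ganbopg → zuganbopg.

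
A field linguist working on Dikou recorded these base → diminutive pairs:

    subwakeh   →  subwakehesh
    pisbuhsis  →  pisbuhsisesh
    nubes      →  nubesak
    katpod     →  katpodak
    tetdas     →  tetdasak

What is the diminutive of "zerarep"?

zerarepesh

pisbuhsis and nubes both end in -s yet inflect differently (pisbuhsisesh, nubesak), so the final letter is not what conditions the rule; the number of vowels is.
"zerarep" has 3 vowels. The stems with 3 vowels (subwakeh → subwakehesh, pisbuhsis → pisbuhsisesh) add -esh.
So zerarep → zerarepesh.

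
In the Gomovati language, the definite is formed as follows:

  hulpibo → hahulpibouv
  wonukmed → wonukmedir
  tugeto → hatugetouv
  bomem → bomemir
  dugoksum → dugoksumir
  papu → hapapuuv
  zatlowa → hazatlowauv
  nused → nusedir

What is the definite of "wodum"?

dugoksum and papu both have last vowel 'u' yet inflect differently (dugoksumir, hapapuuv), so the last vowel is not what conditions the rule; whether the stem ends in a vowel or a consonant is.
"wodum" ends in a consonant. The stems ending in a consonant (wonukmed → wonukmedir, dugoksum → dugoksumir, nused → nusedir) add -ir.
So wodum → wodumir.

wodumir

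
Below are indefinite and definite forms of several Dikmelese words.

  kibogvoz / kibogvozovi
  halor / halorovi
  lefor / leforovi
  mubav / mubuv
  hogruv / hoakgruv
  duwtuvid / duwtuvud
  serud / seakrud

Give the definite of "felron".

hogruv and mubav both end in -v yet inflect differently (hoakgruv, mubuv), so the final letter is not what conditions the rule; the last vowel is.
"felron" has last vowel 'o'. The stems whose last vowel is 'o' (halor → halorovi, kibogvoz → kibogvozovi, lefor → leforovi) add -ovi.
The other patterns: stems whose last vowel is 'u' insert -ak- after the first vowel; stems whose last vowel is 'a' or 'i' change the last vowel to 'u'.
So felron → felronovi.

felronovi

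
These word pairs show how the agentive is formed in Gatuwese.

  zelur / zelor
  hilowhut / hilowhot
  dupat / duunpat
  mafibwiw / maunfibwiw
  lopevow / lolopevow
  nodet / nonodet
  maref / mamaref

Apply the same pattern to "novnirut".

hilowhut and dupat both end in -t yet inflect differently (hilowhot, duunpat), so the final letter is not what conditions the rule; the last vowel is.
"novnirut" has last vowel 'u'. The stems whose last vowel is 'u' (zelur → zelor, hilowhut → hilowhot) change the last vowel to 'o'.
The other patterns: stems whose last vowel is 'a' or 'i' insert -un- after the first vowel; stems whose last vowel is 'e' or 'o' repeat the first consonant+vowel as a prefix.
So novnirut → novnirot.

novnirot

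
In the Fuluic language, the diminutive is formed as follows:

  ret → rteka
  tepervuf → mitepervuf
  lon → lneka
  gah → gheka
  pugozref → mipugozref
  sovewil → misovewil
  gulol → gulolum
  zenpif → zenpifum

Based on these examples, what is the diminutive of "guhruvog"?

miguhruvog

zenpif and tepervuf both end in -f yet inflect differently (zenpifum, mitepervuf), so the final letter is not what conditions the rule; the number of vowels is.
"guhruvog" has 3 vowels. The stems with 3 vowels (tepervuf → mitepervuf, sovewil → misovewil, pugozref → mipugozref) add the prefix mi-.
So guhruvog → miguhruvog.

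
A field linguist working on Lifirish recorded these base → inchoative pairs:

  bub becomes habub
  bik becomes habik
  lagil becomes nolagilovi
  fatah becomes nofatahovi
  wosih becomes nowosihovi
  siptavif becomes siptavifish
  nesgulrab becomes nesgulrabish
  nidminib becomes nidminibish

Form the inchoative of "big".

habig

bub and nesgulrab both end in -b yet inflect differently (habub, nesgulrabish), so the final letter is not what conditions the rule; the number of vowels is.
"big" has 1 vowel. The stems with 1 vowel (bub → habub, bik → habik) add the prefix ha-.
The other patterns: stems with 2 vowels add no- … -ovi around the stem; stems with 3 vowels add -ish.
So big → habig.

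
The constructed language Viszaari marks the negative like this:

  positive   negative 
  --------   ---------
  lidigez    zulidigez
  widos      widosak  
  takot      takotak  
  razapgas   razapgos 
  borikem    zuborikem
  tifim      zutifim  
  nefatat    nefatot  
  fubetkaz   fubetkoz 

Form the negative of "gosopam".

razapgas and widos both end in -s yet inflect differently (razapgos, widosak), so the final letter is not what conditions the rule; the last vowel is.
"gosopam" has last vowel 'a'. The stems whose last vowel is 'a' (razapgas → razapgos, nefatat → nefatot, fubetkaz → fubetkoz) change the last vowel to 'o'.
The other patterns: stems whose last vowel is 'o' add -ak; stems whose last vowel is 'e' or 'i' add the prefix zu-.
So gosopam → gosopom.

gosopom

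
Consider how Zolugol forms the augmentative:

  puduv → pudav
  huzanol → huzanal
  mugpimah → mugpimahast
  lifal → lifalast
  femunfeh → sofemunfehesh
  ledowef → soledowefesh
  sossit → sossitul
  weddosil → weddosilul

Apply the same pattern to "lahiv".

lahivul

huzanol and lifal both end in -l yet inflect differently (huzanal, lifalast), so the final letter is not what conditions the rule; the last vowel is.
"lahiv" has last vowel 'i'. The stems whose last vowel is 'i' (sossit → sossitul, weddosil → weddosilul) add -ul.
The other patterns: stems whose last vowel is 'o' or 'u' change the last vowel to 'a'; stems whose last vowel is 'a' add -ast; stems whose last vowel is 'e' add so- … -esh around the stem.
So lahiv → lahivul.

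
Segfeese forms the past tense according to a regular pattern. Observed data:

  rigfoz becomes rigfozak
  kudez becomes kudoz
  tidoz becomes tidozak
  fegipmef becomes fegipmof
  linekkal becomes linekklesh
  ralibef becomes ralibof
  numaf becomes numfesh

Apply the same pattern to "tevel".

tevol

rigfoz and kudez both end in -z yet inflect differently (rigfozak, kudoz), so the final letter is not what conditions the rule; the last vowel is.
"tevel" has last vowel 'e'. The stems whose last vowel is 'e' (fegipmef → fegipmof, kudez → kudoz, ralibef → ralibof) change the last vowel to 'o'.
The other patterns: stems whose last vowel is 'o' add -ak; stems whose last vowel is 'a' delete the last vowel and add -esh.
So tevel → tevol.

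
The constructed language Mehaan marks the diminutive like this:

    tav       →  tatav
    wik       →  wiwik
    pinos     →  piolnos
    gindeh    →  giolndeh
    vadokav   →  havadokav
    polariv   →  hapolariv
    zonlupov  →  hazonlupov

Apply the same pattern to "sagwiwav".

hasagwiwav

tav and vadokav both end in -v yet inflect differently (tatav, havadokav), so the final letter is not what conditions the rule; the number of vowels is.
"sagwiwav" has 3 vowels. The stems with 3 vowels (vadokav → havadokav, polariv → hapolariv, zonlupov → hazonlupov) add the prefix ha-.
So sagwiwav → hasagwiwav.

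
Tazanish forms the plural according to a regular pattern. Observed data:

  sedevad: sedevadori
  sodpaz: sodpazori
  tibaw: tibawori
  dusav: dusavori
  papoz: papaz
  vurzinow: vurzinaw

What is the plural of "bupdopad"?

bupdopadori

sodpaz and papoz both end in -z yet inflect differently (sodpazori, papaz), so the final letter is not what conditions the rule; the last vowel is.
"bupdopad" has last vowel 'a'. The stems whose last vowel is 'a' (sedevad → sedevadori, sodpaz → sodpazori, tibaw → tibawori) add -ori.
So bupdopad → bupdopadori.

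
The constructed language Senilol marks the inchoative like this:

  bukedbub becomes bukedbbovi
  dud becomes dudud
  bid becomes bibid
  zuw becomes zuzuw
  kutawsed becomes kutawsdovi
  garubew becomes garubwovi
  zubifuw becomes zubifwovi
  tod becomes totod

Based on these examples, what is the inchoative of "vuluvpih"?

"vuluvpih" has 3 vowels. The stems with 3 vowels (garubew → garubwovi, bukedbub → bukedbbovi, zubifuw → zubifwovi) delete the last vowel and add -ovi.
The other pattern: stems with 1 vowel repeat the first consonant+vowel as a prefix.
So vuluvpih → vuluvphovi.

vuluvphovi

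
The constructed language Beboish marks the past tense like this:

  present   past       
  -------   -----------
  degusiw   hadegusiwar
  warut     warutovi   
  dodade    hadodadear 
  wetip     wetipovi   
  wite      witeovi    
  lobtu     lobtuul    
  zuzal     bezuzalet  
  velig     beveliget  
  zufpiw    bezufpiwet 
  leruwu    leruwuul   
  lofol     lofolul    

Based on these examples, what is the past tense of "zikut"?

bezikutet

dodade and wite both end in -e yet inflect differently (hadodadear, witeovi), so the final letter is not what conditions the rule; the first letter is.
"zikut" begins with z-. The stems beginning with z- (zuzal → bezuzalet, zufpiw → bezufpiwet) add be- … -et around the stem.
The other patterns: stems beginning with l- add -ul; stems beginning with d- add ha- … -ar around the stem; stems beginning with w- add -ovi.
So zikut → bezikutet.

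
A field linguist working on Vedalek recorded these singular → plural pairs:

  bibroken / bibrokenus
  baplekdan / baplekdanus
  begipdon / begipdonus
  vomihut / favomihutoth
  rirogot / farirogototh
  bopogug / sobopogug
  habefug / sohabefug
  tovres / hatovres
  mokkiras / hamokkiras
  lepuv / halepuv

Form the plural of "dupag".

begipdon and rirogot both have last vowel 'o' yet inflect differently (begipdonus, farirogototh), so the last vowel is not what conditions the rule; the final letter is.
"dupag" ends in -g. The stems ending in -g (bopogug → sobopogug, habefug → sohabefug) add the prefix so-.
The other patterns: stems ending in -n add -us; stems ending in -t add fa- … -oth around the stem; stems ending in -s or -v add the prefix ha-.
So dupag → sodupag.

sodupag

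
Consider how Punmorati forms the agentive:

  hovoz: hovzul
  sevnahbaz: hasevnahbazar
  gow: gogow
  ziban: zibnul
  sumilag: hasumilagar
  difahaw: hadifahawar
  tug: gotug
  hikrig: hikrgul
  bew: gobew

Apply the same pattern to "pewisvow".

hapewisvowar

tug and hikrig both end in -g yet inflect differently (gotug, hikrgul), so the final letter is not what conditions the rule; the number of vowels is.
"pewisvow" has 3 vowels. The stems with 3 vowels (difahaw → hadifahawar, sumilag → hasumilagar, sevnahbaz → hasevnahbazar) add ha- … -ar around the stem.
The other patterns: stems with 1 vowel add the prefix go-; stems with 2 vowels delete the last vowel and add -ul.
So pewisvow → hapewisvowar.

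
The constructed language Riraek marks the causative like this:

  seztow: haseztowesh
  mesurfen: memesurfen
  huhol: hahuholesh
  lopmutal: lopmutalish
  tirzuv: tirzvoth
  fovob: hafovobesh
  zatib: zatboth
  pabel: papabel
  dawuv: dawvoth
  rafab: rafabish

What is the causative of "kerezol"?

hakerezolesh

pabel and huhol both end in -l yet inflect differently (papabel, hahuholesh), so the final letter is not what conditions the rule; the last vowel is.
"kerezol" has last vowel 'o'. The stems whose last vowel is 'o' (huhol → hahuholesh, seztow → haseztowesh, fovob → hafovobesh) add ha- … -esh around the stem.
So kerezol → hakerezolesh.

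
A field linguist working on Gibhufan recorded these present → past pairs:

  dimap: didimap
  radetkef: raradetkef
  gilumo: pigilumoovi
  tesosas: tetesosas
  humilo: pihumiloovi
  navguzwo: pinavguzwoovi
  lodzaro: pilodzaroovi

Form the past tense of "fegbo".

pifegboovi

humilo and tesosas both have 3 vowels yet inflect differently (pihumiloovi, tetesosas), so the number of vowels is not what conditions the rule; the final letter is.
"fegbo" ends in -o. The stems ending in -o (humilo → pihumiloovi, lodzaro → pilodzaroovi, navguzwo → pinavguzwoovi) add pi- … -ovi around the stem.
The other pattern: stems ending in -f, -p or -s repeat the first consonant+vowel as a prefix.
So fegbo → pifegboovi.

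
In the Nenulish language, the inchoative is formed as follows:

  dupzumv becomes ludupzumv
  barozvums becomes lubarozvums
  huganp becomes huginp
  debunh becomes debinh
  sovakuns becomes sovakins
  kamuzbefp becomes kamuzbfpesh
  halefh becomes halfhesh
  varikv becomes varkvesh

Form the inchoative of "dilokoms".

barozvums and sovakuns both end in -s yet inflect differently (lubarozvums, sovakins), so the final letter is not what conditions the rule; the second-to-last letter is.
"dilokoms" has second-to-last letter 'm'. The stems whose second-to-last letter is 'm' (dupzumv → ludupzumv, barozvums → lubarozvums) add the prefix lu-.
So dilokoms → ludilokoms.

ludilokoms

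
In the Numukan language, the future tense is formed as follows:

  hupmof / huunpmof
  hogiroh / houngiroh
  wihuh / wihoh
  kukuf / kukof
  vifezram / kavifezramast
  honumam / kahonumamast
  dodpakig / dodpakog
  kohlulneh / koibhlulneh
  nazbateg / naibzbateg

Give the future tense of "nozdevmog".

"nozdevmog" has last vowel 'o'. The stems whose last vowel is 'o' (hogiroh → houngiroh, hupmof → huunpmof) insert -un- after the first vowel.
The other patterns: stems whose last vowel is 'e' insert -ib- after the first vowel; stems whose last vowel is 'i' or 'u' change the last vowel to 'o'; stems whose last vowel is 'a' add ka- … -ast around the stem.
So nozdevmog → nounzdevmog.

nounzdevmog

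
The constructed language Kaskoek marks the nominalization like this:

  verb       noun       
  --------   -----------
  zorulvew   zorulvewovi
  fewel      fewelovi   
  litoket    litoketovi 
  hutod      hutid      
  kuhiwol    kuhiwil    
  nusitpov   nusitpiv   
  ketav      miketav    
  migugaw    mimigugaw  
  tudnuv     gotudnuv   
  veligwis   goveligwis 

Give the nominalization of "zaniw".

"zaniw" has last vowel 'i'. The one such stem in the data (veligwis → goveligwis) adds the prefix go-, so the same rule applies.
So zaniw → gozaniw.

gozaniw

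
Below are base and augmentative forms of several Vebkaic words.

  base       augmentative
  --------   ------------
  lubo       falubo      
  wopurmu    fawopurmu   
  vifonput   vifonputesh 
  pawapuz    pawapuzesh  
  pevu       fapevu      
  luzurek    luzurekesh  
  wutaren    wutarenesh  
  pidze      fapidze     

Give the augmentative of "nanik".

nanikesh

"nanik" ends in a consonant. The stems ending in a consonant (pawapuz → pawapuzesh, luzurek → luzurekesh, vifonput → vifonputesh) add -esh.
The other pattern: stems ending in a vowel add the prefix fa-.
So nanik → nanikesh.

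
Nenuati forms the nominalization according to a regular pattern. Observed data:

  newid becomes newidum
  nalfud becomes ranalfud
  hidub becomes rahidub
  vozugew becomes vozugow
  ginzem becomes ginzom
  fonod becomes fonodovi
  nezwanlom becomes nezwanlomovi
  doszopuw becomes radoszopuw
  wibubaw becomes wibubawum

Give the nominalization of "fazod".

newid and fonod both end in -d yet inflect differently (newidum, fonodovi), so the final letter is not what conditions the rule; the last vowel is.
"fazod" has last vowel 'o'. The stems whose last vowel is 'o' (fonod → fonodovi, nezwanlom → nezwanlomovi) add -ovi.
The other patterns: stems whose last vowel is 'a' or 'i' add -um; stems whose last vowel is 'u' add the prefix ra-; stems whose last vowel is 'e' change the last vowel to 'o'.
So fazod → fazodovi.

fazodovi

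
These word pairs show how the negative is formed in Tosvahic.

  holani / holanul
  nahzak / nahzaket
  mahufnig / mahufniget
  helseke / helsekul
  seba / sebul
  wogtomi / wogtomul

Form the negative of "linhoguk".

linhoguket

mahufnig and wogtomi both have last vowel 'i' yet inflect differently (mahufniget, wogtomul), so the last vowel is not what conditions the rule; whether the stem ends in a vowel or a consonant is.
"linhoguk" ends in a consonant. The stems ending in a consonant (mahufnig → mahufniget, nahzak → nahzaket) add -et.
The other pattern: stems ending in a vowel drop the final letter and add -ul.
So linhoguk → linhoguket.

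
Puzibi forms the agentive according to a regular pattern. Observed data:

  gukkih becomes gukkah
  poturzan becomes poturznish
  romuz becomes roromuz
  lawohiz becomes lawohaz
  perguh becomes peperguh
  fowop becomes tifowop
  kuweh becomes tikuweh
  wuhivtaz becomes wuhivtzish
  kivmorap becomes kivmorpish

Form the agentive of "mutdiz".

romuz and wuhivtaz both end in -z yet inflect differently (roromuz, wuhivtzish), so the final letter is not what conditions the rule; the last vowel is.
"mutdiz" has last vowel 'i'. The stems whose last vowel is 'i' (gukkih → gukkah, lawohiz → lawohaz) change the last vowel to 'a'.
The other patterns: stems whose last vowel is 'u' repeat the first consonant+vowel as a prefix; stems whose last vowel is 'a' delete the last vowel and add -ish; stems whose last vowel is 'e' or 'o' add the prefix ti-.
So mutdiz → mutdaz.

mutdaz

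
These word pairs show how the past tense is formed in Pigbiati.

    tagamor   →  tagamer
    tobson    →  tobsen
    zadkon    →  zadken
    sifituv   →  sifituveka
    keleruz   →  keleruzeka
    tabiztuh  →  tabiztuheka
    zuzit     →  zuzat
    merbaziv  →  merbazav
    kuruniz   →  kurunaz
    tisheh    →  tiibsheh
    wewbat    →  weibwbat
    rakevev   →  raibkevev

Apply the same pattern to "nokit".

nokat

sifituv and merbaziv both end in -v yet inflect differently (sifituveka, merbazav), so the final letter is not what conditions the rule; the last vowel is.
"nokit" has last vowel 'i'. The stems whose last vowel is 'i' (zuzit → zuzat, merbaziv → merbazav, kuruniz → kurunaz) change the last vowel to 'a'.
The other patterns: stems whose last vowel is 'o' change the last vowel to 'e'; stems whose last vowel is 'u' add -eka; stems whose last vowel is 'a' or 'e' insert -ib- after the first vowel.
So nokit → nokat.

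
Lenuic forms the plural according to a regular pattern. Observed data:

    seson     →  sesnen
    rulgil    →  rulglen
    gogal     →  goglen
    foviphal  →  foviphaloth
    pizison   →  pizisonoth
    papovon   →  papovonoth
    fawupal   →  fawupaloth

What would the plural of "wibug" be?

"wibug" has 2 vowels. The stems with 2 vowels (seson → sesnen, rulgil → rulglen, gogal → goglen) delete the last vowel and add -en.
So wibug → wibgen.

wibgen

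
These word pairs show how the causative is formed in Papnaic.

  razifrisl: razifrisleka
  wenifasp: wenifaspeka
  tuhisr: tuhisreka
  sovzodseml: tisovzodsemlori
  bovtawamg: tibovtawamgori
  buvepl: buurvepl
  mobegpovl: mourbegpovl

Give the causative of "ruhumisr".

"ruhumisr" has second-to-last letter 's'. The stems whose second-to-last letter is 's' (razifrisl → razifrisleka, wenifasp → wenifaspeka, tuhisr → tuhisreka) add -eka.
The other patterns: stems whose second-to-last letter is 'm' add ti- … -ori around the stem; stems whose second-to-last letter is 'p' or 'v' insert -ur- after the first vowel.
So ruhumisr → ruhumisreka.

ruhumisreka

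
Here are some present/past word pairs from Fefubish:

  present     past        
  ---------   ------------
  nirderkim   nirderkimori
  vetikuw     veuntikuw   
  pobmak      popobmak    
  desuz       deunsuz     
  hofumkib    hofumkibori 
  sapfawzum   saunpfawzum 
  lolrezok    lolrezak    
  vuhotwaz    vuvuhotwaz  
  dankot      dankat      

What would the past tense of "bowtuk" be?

bounwtuk

"bowtuk" has last vowel 'u'. The stems whose last vowel is 'u' (desuz → deunsuz, vetikuw → veuntikuw, sapfawzum → saunpfawzum) insert -un- after the first vowel.
So bowtuk → bounwtuk.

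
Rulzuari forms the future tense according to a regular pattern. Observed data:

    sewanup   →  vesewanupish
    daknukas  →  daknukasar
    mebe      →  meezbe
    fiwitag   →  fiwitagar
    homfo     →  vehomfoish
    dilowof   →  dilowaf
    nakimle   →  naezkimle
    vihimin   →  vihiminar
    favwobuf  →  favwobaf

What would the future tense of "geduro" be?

dilowof and homfo both have last vowel 'o' yet inflect differently (dilowaf, vehomfoish), so the last vowel is not what conditions the rule; the final letter is.
"geduro" ends in -o. The one such stem in the data (homfo → vehomfoish) adds ve- … -ish around the stem, so the same rule applies.
So geduro → vegeduroish.

vegeduroish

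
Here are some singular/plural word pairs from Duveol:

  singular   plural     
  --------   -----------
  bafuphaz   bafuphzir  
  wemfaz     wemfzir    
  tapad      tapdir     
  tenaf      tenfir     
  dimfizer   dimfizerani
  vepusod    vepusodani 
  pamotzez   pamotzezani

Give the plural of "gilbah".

tapad and vepusod both end in -d yet inflect differently (tapdir, vepusodani), so the final letter is not what conditions the rule; the last vowel is.
"gilbah" has last vowel 'a'. The stems whose last vowel is 'a' (bafuphaz → bafuphzir, wemfaz → wemfzir, tapad → tapdir) delete the last vowel and add -ir.
The other pattern: stems whose last vowel is 'e' or 'o' add -ani.
So gilbah → gilbhir.

gilbhir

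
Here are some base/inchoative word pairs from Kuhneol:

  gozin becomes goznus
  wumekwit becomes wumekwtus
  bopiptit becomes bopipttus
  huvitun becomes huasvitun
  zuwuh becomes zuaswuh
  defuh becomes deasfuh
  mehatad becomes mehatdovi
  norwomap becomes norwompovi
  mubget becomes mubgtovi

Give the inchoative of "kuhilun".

"kuhilun" has last vowel 'u'. The stems whose last vowel is 'u' (huvitun → huasvitun, zuwuh → zuaswuh, defuh → deasfuh) insert -as- after the first vowel.
So kuhilun → kuashilun.

kuashilun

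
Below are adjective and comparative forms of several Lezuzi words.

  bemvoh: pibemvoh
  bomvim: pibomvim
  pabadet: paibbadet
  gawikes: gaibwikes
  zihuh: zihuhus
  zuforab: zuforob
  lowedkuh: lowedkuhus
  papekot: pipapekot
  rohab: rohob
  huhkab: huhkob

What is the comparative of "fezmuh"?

pabadet and papekot both end in -t yet inflect differently (paibbadet, pipapekot), so the final letter is not what conditions the rule; the last vowel is.
"fezmuh" has last vowel 'u'. The stems whose last vowel is 'u' (lowedkuh → lowedkuhus, zihuh → zihuhus) add -us.
So fezmuh → fezmuhus.

fezmuhus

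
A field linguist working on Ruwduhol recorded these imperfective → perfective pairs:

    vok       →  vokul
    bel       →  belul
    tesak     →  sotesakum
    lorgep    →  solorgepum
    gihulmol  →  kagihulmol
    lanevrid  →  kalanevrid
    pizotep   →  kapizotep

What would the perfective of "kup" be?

kupul

vok and tesak both end in -k yet inflect differently (vokul, sotesakum), so the final letter is not what conditions the rule; the number of vowels is.
"kup" has 1 vowel. The stems with 1 vowel (vok → vokul, bel → belul) add -ul.
The other patterns: stems with 2 vowels add so- … -um around the stem; stems with 3 vowels add the prefix ka-.
So kup → kupul.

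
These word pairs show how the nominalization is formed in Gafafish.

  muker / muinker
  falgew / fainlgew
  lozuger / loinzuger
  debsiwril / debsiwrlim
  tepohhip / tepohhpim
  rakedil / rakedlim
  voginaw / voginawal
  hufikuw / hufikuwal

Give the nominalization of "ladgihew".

laindgihew

falgew and voginaw both end in -w yet inflect differently (fainlgew, voginawal), so the final letter is not what conditions the rule; the last vowel is.
"ladgihew" has last vowel 'e'. The stems whose last vowel is 'e' (muker → muinker, falgew → fainlgew, lozuger → loinzuger) insert -in- after the first vowel.
The other patterns: stems whose last vowel is 'i' delete the last vowel and add -im; stems whose last vowel is 'a' or 'u' add -al.
So ladgihew → laindgihew.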